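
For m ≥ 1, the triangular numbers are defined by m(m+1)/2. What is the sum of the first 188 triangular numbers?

1125180

Σ i(i+1)/2 = (Σi² + Σi) / 2 over i = 1..188.
Σi = 17766 and Σi² = 2232594.
(1·2232594 + 1·17766) / 2 = 2250360/2 = 1125180.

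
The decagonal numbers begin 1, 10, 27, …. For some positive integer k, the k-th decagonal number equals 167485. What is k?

205

Set n(4n−3) = 167485, giving 4n² − 3n − 167485 = 0.
The discriminant is 9 + 16·167485 = 2679769, and √2679769 = 1637.
So n = (3 + 1637) / 8 = 1640/8 = 205.
Check: 205·(4·205 − 3) = 167485. ✓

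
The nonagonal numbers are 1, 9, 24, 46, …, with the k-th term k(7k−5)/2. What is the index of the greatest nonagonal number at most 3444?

Solve n(7n−5)/2 ≤ 3444 for integer n.
n = 31 gives 3286 ≤ 3444, while n = 32 gives 3504 > 3444; so the answer is index 31.

31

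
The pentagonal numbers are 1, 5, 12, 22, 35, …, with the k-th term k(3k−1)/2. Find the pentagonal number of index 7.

The 7th pentagonal number is n(3n−1)/2 with n = 7.
7·(3·7 − 1)/2 = 7·20/2 = 7·10 = 70.

70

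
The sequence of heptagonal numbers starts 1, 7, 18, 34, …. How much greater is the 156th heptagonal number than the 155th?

776

Consecutive heptagonal numbers differ by 5n − 4: here 5·156 − 4 = 776.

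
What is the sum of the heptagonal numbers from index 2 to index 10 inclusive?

Σ i(5i−3)/2 = (5Σi² − 3Σi) / 2 over i = 2..10.
Σi = 55 − 1 = 54 and Σi² = 385 − 1 = 384.
(5·384 − 3·54) / 2 = 1758/2 = 879.

879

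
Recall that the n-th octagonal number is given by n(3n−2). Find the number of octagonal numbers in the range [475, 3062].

20

The n-th octagonal number is n(3n−2).
Smallest index with value ≥ 475: n = 13 (giving 481).
Largest index with value ≤ 3062: n = 32 (giving 3008).
Indices 13 through 32: 20 terms.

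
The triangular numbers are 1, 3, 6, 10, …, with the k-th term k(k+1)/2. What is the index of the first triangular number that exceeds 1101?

47

Solve n(n+1)/2 > 1101 for integer n.
The largest n with value ≤ 1101 is 46 (since 1081 ≤ 1101 < 1128), so the first above is n = 47, value 1128.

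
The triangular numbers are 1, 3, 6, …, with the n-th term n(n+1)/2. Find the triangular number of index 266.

The 266th triangular number is n(n+1)/2 with n = 266.
266·267/2 = 71022/2 = 35511.

35511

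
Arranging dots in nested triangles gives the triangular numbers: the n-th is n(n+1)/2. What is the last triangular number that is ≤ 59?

55

Solve n(n+1)/2 ≤ 59 for integer n.
n = 10 gives 55 ≤ 59, while n = 11 gives 66 > 59; so the answer is 55.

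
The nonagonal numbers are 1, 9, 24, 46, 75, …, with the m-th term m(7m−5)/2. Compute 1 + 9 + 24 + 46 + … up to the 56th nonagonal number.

Σ i(7i−5)/2 = (7Σi² − 5Σi) / 2 over i = 1..56.
Σi = 1596 and Σi² = 60116.
(7·60116 − 5·1596) / 2 = 412832/2 = 206416.

206416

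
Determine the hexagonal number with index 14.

The 14th hexagonal number is n(2n−1) with n = 14.
14·(2·14 − 1) = 14·27 = 378.

378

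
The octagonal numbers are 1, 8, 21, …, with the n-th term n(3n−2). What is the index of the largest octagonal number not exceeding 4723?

Solve n(3n−2) ≤ 4723 for integer n.
n = 40 gives 4720 ≤ 4723, while n = 41 gives 4961 > 4723; so the answer is index 40.

40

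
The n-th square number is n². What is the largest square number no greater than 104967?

104329

Solve n² ≤ 104967 for integer n.
n = 323 gives 104329 ≤ 104967, while n = 324 gives 104976 > 104967; so the answer is 104329.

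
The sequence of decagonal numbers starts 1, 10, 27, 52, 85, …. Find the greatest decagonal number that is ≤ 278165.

277992

Solve n(4n−3) ≤ 278165 for integer n.
n = 264 gives 277992 ≤ 278165, while n = 265 gives 280105 > 278165; so the answer is 277992.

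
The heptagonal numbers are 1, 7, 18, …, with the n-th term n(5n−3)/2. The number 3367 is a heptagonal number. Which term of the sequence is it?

37

Set n(5n−3)/2 = 3367, giving 5n² − 3n − 6734 = 0.
The discriminant is 9 + 40·3367 = 134689, and √134689 = 367.
So n = (3 + 367) / 10 = 370/10 = 37.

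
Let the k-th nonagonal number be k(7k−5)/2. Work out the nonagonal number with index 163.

The 163rd nonagonal number is n(7n−5)/2 with n = 163.
163·(7·163 − 5)/2 = 163·1136/2 = 163·568 = 92584.

92584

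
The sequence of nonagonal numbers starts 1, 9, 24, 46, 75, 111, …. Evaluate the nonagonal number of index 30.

The 30th nonagonal number is n(7n−5)/2 with n = 30.
30·(7·30 − 5)/2 = 30·205/2 = 3075.

3075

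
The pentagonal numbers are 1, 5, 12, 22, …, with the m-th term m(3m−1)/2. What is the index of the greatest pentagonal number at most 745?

22

Solve n(3n−1)/2 ≤ 745 for integer n.
n = 22 gives 715 ≤ 745, while n = 23 gives 782 > 745; so the answer is index 22.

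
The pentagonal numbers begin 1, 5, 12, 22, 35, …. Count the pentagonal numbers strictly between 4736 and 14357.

41

The n-th pentagonal number is n(3n−1)/2.
Smallest index with value > 4736: n = 57 (giving 4845).
Largest index with value < 14357: n = 97 (giving 14065).
Indices 57 through 97: 41 terms.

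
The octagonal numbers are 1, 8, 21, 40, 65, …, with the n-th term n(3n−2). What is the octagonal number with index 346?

358456

The 346th octagonal number is n(3n−2) with n = 346.
346·(3·346 − 2) = 346·1036 = 358456.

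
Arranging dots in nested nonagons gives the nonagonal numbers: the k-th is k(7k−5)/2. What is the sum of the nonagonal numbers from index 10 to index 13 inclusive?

1754

Σ i(7i−5)/2 = (7Σi² − 5Σi) / 2 over i = 10..13.
Σi = 91 − 45 = 46 and Σi² = 819 − 285 = 534.
(7·534 − 5·46) / 2 = 3508/2 = 1754.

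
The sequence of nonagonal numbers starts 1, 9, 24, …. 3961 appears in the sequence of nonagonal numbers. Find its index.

Set n(7n−5)/2 = 3961, giving 7n² − 5n − 7922 = 0.
The discriminant is 25 + 56·3961 = 221841, and √221841 = 471.
So n = (5 + 471) / 14 = 476/14 = 34.

34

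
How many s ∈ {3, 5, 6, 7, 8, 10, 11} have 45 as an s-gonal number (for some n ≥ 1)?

s = 3: P(3, 9) = 45. ✓
s = 5: P(5, 5) = 35 and P(5, 6) = 51; 45 is not s-gonal.
s = 6: P(6, 5) = 45. ✓
s = 7: P(7, 4) = 34 and P(7, 5) = 55; 45 is not s-gonal.
s = 8: P(8, 4) = 40 and P(8, 5) = 65; 45 is not s-gonal.
s = 10: P(10, 3) = 27 and P(10, 4) = 52; 45 is not s-gonal.
s = 11: P(11, 3) = 30 and P(11, 4) = 58; 45 is not s-gonal.
Hits: s ∈ {3, 6} → 2.

2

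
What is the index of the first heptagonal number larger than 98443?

Solve n(5n−3)/2 > 98443 for integer n.
The largest n with value ≤ 98443 is 198 (since 97713 ≤ 98443 < 98704), so the first above is n = 199, value 98704.

199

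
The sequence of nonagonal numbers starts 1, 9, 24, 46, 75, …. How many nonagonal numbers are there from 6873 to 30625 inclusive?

The n-th nonagonal number is n(7n−5)/2.
Smallest index with value ≥ 6873: n = 45 (giving 6975).
Largest index with value ≤ 30625: n = 93 (giving 30039).
Indices 45 through 93: 49 terms.

49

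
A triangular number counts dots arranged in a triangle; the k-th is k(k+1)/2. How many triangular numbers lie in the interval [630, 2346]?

34

The n-th triangular number is n(n+1)/2.
Smallest index with value ≥ 630: n = 35 (giving 630).
Largest index with value ≤ 2346: n = 68 (giving 2346).
Indices 35 through 68: 34 terms.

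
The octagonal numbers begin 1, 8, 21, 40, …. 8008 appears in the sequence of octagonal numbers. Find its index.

Set n(3n−2) = 8008, giving 3n² − 2n − 8008 = 0.
So n = (2 + 310) / 6 = 312/6 = 52.
Check: 52·(3·52 − 2) = 8008. ✓

52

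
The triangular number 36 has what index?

Set n(n+1)/2 = 36, giving n² + n − 72 = 0.
So n = (-1 + 17) / 2 = 16/2 = 8.

8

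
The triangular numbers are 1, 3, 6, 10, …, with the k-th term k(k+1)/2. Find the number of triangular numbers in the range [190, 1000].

The n-th triangular number is n(n+1)/2.
Smallest index with value ≥ 190: n = 19 (giving 190).
Largest index with value ≤ 1000: n = 44 (giving 990).
Indices 19 through 44: 26 terms.

26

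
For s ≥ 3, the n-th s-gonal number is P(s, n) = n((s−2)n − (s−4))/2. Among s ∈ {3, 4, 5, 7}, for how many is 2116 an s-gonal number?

1

s = 3: P(3, 64) = 2080 and P(3, 65) = 2145; 2116 is not s-gonal.
s = 4: P(4, 46) = 2116. ✓
s = 5: P(5, 37) = 2035 and P(5, 38) = 2147; 2116 is not s-gonal.
s = 7: P(7, 29) = 2059 and P(7, 30) = 2205; 2116 is not s-gonal.
Hits: s ∈ {4} → 1.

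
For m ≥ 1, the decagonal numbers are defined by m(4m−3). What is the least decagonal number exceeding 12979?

13282

Solve n(4n−3) > 12979 for integer n.
The largest n with value ≤ 12979 is 57 (since 12825 ≤ 12979 < 13282), so the first above is n = 58, value 13282.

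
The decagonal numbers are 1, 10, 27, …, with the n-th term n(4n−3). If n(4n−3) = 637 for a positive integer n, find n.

Set n(4n−3) = 637, giving 4n² − 3n − 637 = 0.
The discriminant is 9 + 16·637 = 10201, and √10201 = 101.
So n = (3 + 101) / 8 = 104/8 = 13.

13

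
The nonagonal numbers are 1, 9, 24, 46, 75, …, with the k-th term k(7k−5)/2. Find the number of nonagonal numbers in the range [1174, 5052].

The n-th nonagonal number is n(7n−5)/2.
Smallest index with value ≥ 1174: n = 19 (giving 1216).
Largest index with value ≤ 5052: n = 38 (giving 4959).
Indices 19 through 38: 20 terms.

20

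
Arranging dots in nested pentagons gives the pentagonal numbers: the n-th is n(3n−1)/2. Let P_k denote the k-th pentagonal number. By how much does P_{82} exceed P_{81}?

Consecutive pentagonal numbers differ by 3n − 2: here 3·82 − 2 = 244.

244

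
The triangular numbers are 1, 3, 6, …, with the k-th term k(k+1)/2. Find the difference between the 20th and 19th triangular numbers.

Consecutive triangular numbers differ by n: T_{20} − T_{19} = 20.

20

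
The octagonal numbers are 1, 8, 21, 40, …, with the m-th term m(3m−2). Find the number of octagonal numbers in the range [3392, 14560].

37

The n-th octagonal number is n(3n−2).
Smallest index with value ≥ 3392: n = 34 (giving 3400).
Largest index with value ≤ 14560: n = 70 (giving 14560).
Indices 34 through 70: 37 terms.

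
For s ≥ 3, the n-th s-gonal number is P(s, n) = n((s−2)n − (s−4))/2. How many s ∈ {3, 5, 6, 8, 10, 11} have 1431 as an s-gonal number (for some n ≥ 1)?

s = 3: P(3, 53) = 1431. ✓
s = 5: P(5, 31) = 1426 and P(5, 32) = 1520; 1431 is not s-gonal.
s = 6: P(6, 27) = 1431. ✓
s = 8: P(8, 22) = 1408 and P(8, 23) = 1541; 1431 is not s-gonal.
s = 10: P(10, 19) = 1387 and P(10, 20) = 1540; 1431 is not s-gonal.
s = 11: P(11, 18) = 1395 and P(11, 19) = 1558; 1431 is not s-gonal.
Hits: s ∈ {3, 6} → 2.

2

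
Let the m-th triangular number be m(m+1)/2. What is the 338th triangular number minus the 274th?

338·339/2 = 57291 and 274·275/2 = 37675.
Difference: 57291 − 37675 = 19616.

19616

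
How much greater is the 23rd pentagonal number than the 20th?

23·(3·23 − 1)/2 = 782 and 20·(3·20 − 1)/2 = 590.
Difference: 782 − 590 = 192.

192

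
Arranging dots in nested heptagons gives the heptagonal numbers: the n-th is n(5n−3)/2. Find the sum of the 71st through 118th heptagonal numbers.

1087856

Σ i(5i−3)/2 = (5Σi² − 3Σi) / 2 over i = 71..118.
Σi = 7021 − 2485 = 4536 and Σi² = 554659 − 116795 = 437864.
(5·437864 − 3·4536) / 2 = 2175712/2 = 1087856.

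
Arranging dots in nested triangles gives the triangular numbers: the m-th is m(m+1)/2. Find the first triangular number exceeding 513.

Solve n(n+1)/2 > 513 for integer n.
The largest n with value ≤ 513 is 31 (since 496 ≤ 513 < 528), so the first above is n = 32, value 528.

528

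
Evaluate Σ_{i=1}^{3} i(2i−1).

22

Σ i(2i−1) = 2Σi² − Σi over i = 1..3.
Σi = 6 and Σi² = 14.
2·14 − 1·6 = 22.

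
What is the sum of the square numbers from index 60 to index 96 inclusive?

229326

Σ_{i=60}^{96} i² = 299536 − 70210 = 229326.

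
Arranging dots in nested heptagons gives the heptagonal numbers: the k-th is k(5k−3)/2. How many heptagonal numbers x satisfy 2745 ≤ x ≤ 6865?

The n-th heptagonal number is n(5n−3)/2.
Smallest index with value ≥ 2745: n = 34 (giving 2839).
Largest index with value ≤ 6865: n = 52 (giving 6682).
Indices 34 through 52: 19 terms.

19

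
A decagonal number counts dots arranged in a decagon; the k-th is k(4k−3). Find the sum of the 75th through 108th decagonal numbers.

Σ i(4i−3) = 4Σi² − 3Σi over i = 75..108.
Σi = 5886 − 2775 = 3111 and Σi² = 425754 − 137825 = 287929.
4·287929 − 3·3111 = 1142383.

1142383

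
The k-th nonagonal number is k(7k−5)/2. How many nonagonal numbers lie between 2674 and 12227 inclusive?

32

The n-th nonagonal number is n(7n−5)/2.
Smallest index with value ≥ 2674: n = 28 (giving 2674).
Largest index with value ≤ 12227: n = 59 (giving 12036).
Indices 28 through 59: 32 terms.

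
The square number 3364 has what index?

We need n² = 3364, so n = √3364 = 58.
Check: 58² = 3364. ✓

58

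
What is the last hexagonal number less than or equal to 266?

Solve n(2n−1) ≤ 266 for integer n.
n = 11 gives 231 ≤ 266, while n = 12 gives 276 > 266; so the answer is 231.

231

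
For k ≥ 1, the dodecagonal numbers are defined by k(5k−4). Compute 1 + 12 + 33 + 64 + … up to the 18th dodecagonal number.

Σ i(5i−4) = 5Σi² − 4Σi over i = 1..18.
Σi = 171 and Σi² = 2109.
5·2109 − 4·171 = 9861.

9861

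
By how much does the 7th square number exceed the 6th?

13

n² − (n−1)² = 2n − 1, so 7² − 6² = 2·7 − 1 = 13.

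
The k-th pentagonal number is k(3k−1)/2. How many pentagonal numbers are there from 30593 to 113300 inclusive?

The n-th pentagonal number is n(3n−1)/2.
Smallest index with value ≥ 30593: n = 143 (giving 30602).
Largest index with value ≤ 113300: n = 275 (giving 113300).
Indices 143 through 275: 133 terms.

133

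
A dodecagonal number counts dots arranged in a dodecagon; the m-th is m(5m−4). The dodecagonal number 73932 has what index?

Set n(5n−4) = 73932, giving 5n² − 4n − 73932 = 0.
So n = (4 + 1216) / 10 = 1220/10 = 122.

122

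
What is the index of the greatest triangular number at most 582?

33

Solve n(n+1)/2 ≤ 582 for integer n.
n = 33 gives 561 ≤ 582, while n = 34 gives 595 > 582; so the answer is index 33.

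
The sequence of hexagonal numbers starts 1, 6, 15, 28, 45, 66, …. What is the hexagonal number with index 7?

The 7th hexagonal number is n(2n−1) with n = 7.
7·(2·7 − 1) = 7·13 = 91.

91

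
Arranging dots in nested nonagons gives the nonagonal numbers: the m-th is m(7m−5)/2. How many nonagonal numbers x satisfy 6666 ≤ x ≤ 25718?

The n-th nonagonal number is n(7n−5)/2.
Smallest index with value ≥ 6666: n = 44 (giving 6666).
Largest index with value ≤ 25718: n = 86 (giving 25671).
Indices 44 through 86: 43 terms.

43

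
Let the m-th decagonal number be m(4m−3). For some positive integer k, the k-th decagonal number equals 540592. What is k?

368

Set n(4n−3) = 540592, giving 4n² − 3n − 540592 = 0.
The discriminant is 9 + 16·540592 = 8649481, and √8649481 = 2941.
So n = (3 + 2941) / 8 = 2944/8 = 368.
Check: 368·(4·368 − 3) = 540592. ✓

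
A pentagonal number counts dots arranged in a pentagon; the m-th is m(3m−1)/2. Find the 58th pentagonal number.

The 58th pentagonal number is n(3n−1)/2 with n = 58.
58·(3·58 − 1)/2 = 58·173/2 = 5017.

5017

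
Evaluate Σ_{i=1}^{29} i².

8555

Σ_{i=1}^{29} i² = 29·30·59/6 = 8555.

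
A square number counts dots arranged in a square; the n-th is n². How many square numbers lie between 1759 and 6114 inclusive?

The n-th square number is n².
Smallest index with value ≥ 1759: n = 42 (giving 1764).
Largest index with value ≤ 6114: n = 78 (giving 6084).
Indices 42 through 78: 37 terms.

37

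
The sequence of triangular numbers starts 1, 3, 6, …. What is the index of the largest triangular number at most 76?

11

Solve n(n+1)/2 ≤ 76 for integer n.
n = 11 gives 66 ≤ 76, while n = 12 gives 78 > 76; so the answer is index 11.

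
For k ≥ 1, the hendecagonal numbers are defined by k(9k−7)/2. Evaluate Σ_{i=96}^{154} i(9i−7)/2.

4199620

Σ i(9i−7)/2 = (9Σi² − 7Σi) / 2 over i = 96..154.
Σi = 11935 − 4560 = 7375 and Σi² = 1229305 − 290320 = 938985.
(9·938985 − 7·7375) / 2 = 8399240/2 = 4199620.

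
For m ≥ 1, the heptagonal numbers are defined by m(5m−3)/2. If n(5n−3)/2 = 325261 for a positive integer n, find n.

Set n(5n−3)/2 = 325261, giving 5n² − 3n − 650522 = 0.
So n = (3 + 3607) / 10 = 3610/10 = 361.
Check: 361·(5·361 − 3)/2 = 325261. ✓

361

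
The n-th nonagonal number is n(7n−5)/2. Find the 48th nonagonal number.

7944

The 48th nonagonal number is n(7n−5)/2 with n = 48.
48·(7·48 − 5)/2 = 48·331/2 = 7944.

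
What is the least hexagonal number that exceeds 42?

Solve n(2n−1) > 42 for integer n.
The largest n with value ≤ 42 is 4 (since 28 ≤ 42 < 45), so the first above is n = 5, value 45.

45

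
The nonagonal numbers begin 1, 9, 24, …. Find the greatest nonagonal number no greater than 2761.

Solve n(7n−5)/2 ≤ 2761 for integer n.
n = 28 gives 2674 ≤ 2761, while n = 29 gives 2871 > 2761; so the answer is 2674.

2674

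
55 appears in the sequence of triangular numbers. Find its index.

Set n(n+1)/2 = 55, giving n² + n − 110 = 0.
The discriminant is 1 + 8·55 = 441, and √441 = 21.
So n = (-1 + 21) / 2 = 20/2 = 10.

10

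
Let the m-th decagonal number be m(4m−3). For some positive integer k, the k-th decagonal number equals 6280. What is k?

Set n(4n−3) = 6280, giving 4n² − 3n − 6280 = 0.
The discriminant is 9 + 16·6280 = 100489, and √100489 = 317.
So n = (3 + 317) / 8 = 320/8 = 40.
Check: 40·(4·40 − 3) = 6280. ✓

40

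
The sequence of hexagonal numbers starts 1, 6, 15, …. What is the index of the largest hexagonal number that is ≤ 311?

12

Solve n(2n−1) ≤ 311 for integer n.
n = 12 gives 276 ≤ 311, while n = 13 gives 325 > 311; so the answer is index 12.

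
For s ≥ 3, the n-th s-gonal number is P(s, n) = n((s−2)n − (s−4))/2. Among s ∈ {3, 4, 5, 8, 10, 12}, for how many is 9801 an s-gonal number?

s = 3: P(3, 139) = 9730 and P(3, 140) = 9870; 9801 is not s-gonal.
s = 4: P(4, 99) = 9801. ✓
s = 5: P(5, 81) = 9801. ✓
s = 8: P(8, 57) = 9633 and P(8, 58) = 9976; 9801 is not s-gonal.
s = 10: P(10, 49) = 9457 and P(10, 50) = 9850; 9801 is not s-gonal.
s = 12: P(12, 44) = 9504 and P(12, 45) = 9945; 9801 is not s-gonal.
Hits: s ∈ {4, 5} → 2.

2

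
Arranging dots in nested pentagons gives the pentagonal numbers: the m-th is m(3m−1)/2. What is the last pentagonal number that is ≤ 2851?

2752

Solve n(3n−1)/2 ≤ 2851 for integer n.
n = 43 gives 2752 ≤ 2851, while n = 44 gives 2882 > 2851; so the answer is 2752.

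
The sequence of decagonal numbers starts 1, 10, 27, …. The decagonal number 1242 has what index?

18

Set n(4n−3) = 1242, giving 4n² − 3n − 1242 = 0.
The discriminant is 9 + 16·1242 = 19881, and √19881 = 141.
So n = (3 + 141) / 8 = 144/8 = 18.
Check: 18·(4·18 − 3) = 1242. ✓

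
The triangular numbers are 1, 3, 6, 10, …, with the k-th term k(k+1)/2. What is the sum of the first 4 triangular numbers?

Σ i(i+1)/2 = (Σi² + Σi) / 2 over i = 1..4.
Σi = 10 and Σi² = 30.
(1·30 + 1·10) / 2 = 40/2 = 20.

20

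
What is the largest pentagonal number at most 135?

117

Solve n(3n−1)/2 ≤ 135 for integer n.
n = 9 gives 117 ≤ 135, while n = 10 gives 145 > 135; so the answer is 117.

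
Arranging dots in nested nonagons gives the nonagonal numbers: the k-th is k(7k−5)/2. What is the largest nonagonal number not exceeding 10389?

Solve n(7n−5)/2 ≤ 10389 for integer n.
n = 54 gives 10071 ≤ 10389, while n = 55 gives 10450 > 10389; so the answer is 10071.

10071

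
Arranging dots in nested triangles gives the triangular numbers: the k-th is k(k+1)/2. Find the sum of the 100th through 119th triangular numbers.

121330

Σ i(i+1)/2 = (Σi² + Σi) / 2 over i = 100..119.
Σi = 7140 − 4950 = 2190 and Σi² = 568820 − 328350 = 240470.
(1·240470 + 1·2190) / 2 = 242660/2 = 121330.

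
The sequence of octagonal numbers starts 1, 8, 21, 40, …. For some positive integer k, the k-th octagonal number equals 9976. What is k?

58

Set n(3n−2) = 9976, giving 3n² − 2n − 9976 = 0.
The discriminant is 4 + 12·9976 = 119716, and √119716 = 346.
So n = (2 + 346) / 6 = 348/6 = 58.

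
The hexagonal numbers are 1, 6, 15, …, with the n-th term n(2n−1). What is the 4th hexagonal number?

28

The 4th hexagonal number is n(2n−1) with n = 4.
4·(2·4 − 1) = 4·7 = 28.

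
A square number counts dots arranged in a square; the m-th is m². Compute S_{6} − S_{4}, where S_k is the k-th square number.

20

6² = 36 and 4² = 16.
Difference: 36 − 16 = 20.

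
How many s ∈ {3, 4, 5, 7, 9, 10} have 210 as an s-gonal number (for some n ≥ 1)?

2

s = 3: P(3, 20) = 210. ✓
s = 4: P(4, 14) = 196 and P(4, 15) = 225; 210 is not s-gonal.
s = 5: P(5, 12) = 210. ✓
s = 7: P(7, 9) = 189 and P(7, 10) = 235; 210 is not s-gonal.
s = 9: P(9, 8) = 204 and P(9, 9) = 261; 210 is not s-gonal.
s = 10: P(10, 7) = 175 and P(10, 8) = 232; 210 is not s-gonal.
Hits: s ∈ {3, 5} → 2.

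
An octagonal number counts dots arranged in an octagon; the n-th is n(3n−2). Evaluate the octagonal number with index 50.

7400

The 50th octagonal number is n(3n−2) with n = 50.
50·(3·50 − 2) = 50·148 = 7400.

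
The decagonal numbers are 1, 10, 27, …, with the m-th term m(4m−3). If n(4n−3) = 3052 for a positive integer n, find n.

28

Set n(4n−3) = 3052, giving 4n² − 3n − 3052 = 0.
The discriminant is 9 + 16·3052 = 48841, and √48841 = 221.
So n = (3 + 221) / 8 = 224/8 = 28.
Check: 28·(4·28 − 3) = 3052. ✓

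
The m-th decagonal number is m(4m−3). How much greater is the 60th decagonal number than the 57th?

60·(4·60 − 3) = 14220 and 57·(4·57 − 3) = 12825.
Difference: 14220 − 12825 = 1395.

1395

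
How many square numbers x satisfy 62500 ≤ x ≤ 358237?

The n-th square number is n².
Smallest index with value ≥ 62500: n = 250 (giving 62500).
Largest index with value ≤ 358237: n = 598 (giving 357604).
Indices 250 through 598: 349 terms.

349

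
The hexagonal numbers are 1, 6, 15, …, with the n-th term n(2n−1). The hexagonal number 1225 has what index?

25

Set n(2n−1) = 1225, giving 2n² − n − 1225 = 0.
So n = (1 + 99) / 4 = 100/4 = 25.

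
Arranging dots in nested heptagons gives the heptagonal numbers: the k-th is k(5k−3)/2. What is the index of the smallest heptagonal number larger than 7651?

56

Solve n(5n−3)/2 > 7651 for integer n.
The largest n with value ≤ 7651 is 55 (since 7480 ≤ 7651 < 7756), so the first above is n = 56, value 7756.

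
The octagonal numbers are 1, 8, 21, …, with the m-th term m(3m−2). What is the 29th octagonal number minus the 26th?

29·(3·29 − 2) = 2465 and 26·(3·26 − 2) = 1976.
Difference: 2465 − 1976 = 489.

489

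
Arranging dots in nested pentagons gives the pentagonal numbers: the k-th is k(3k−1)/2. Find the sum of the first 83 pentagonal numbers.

Σ i(3i−1)/2 = (3Σi² − Σi) / 2 over i = 1..83.
Σi = 3486 and Σi² = 194054.
(3·194054 − 1·3486) / 2 = 578676/2 = 289338.

289338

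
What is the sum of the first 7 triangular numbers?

Σ i(i+1)/2 = (Σi² + Σi) / 2 over i = 1..7.
Σi = 28 and Σi² = 140.
(1·140 + 1·28) / 2 = 168/2 = 84.

84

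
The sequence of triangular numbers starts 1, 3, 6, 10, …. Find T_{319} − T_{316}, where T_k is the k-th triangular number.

319·320/2 = 51040 and 316·317/2 = 50086.
Difference: 51040 − 50086 = 954.

954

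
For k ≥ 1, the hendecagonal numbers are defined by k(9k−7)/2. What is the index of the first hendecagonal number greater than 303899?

Solve n(9n−7)/2 > 303899 for integer n.
The largest n with value ≤ 303899 is 260 (since 303290 ≤ 303899 < 305631), so the first above is n = 261, value 305631.

261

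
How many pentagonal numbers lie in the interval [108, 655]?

13

The n-th pentagonal number is n(3n−1)/2.
Smallest index with value ≥ 108: n = 9 (giving 117).
Largest index with value ≤ 655: n = 21 (giving 651).
Indices 9 through 21: 13 terms.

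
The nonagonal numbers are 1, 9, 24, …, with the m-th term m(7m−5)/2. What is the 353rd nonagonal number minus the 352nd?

2465

Consecutive nonagonal numbers differ by 7n − 6: here 7·353 − 6 = 2465.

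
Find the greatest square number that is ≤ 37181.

Solve n² ≤ 37181 for integer n.
n = 192 gives 36864 ≤ 37181, while n = 193 gives 37249 > 37181; so the answer is 36864.

36864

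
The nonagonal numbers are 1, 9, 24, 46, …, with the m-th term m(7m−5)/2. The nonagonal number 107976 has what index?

Set n(7n−5)/2 = 107976, giving 7n² − 5n − 215952 = 0.
The discriminant is 25 + 56·107976 = 6046681, and √6046681 = 2459.
So n = (5 + 2459) / 14 = 2464/14 = 176.

176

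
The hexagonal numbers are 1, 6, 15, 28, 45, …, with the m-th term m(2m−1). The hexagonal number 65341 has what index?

181

Set n(2n−1) = 65341, giving 2n² − n − 65341 = 0.
So n = (1 + 723) / 4 = 724/4 = 181.
Check: 181·(2·181 − 1) = 65341. ✓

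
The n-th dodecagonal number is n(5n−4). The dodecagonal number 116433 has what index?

153

Set n(5n−4) = 116433, giving 5n² − 4n − 116433 = 0.
The discriminant is 16 + 20·116433 = 2328676, and √2328676 = 1526.
So n = (4 + 1526) / 10 = 1530/10 = 153.
Check: 153·(5·153 − 4) = 116433. ✓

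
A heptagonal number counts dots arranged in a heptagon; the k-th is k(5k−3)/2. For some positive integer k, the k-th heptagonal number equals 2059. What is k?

Set n(5n−3)/2 = 2059, giving 5n² − 3n − 4118 = 0.
So n = (3 + 287) / 10 = 290/10 = 29.

29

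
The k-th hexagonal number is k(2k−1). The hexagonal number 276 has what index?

Set n(2n−1) = 276, giving 2n² − n − 276 = 0.
The discriminant is 1 + 8·276 = 2209, and √2209 = 47.
So n = (1 + 47) / 4 = 48/4 = 12.

12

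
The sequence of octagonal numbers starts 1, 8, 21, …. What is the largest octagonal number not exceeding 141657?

140833

Solve n(3n−2) ≤ 141657 for integer n.
n = 217 gives 140833 ≤ 141657, while n = 218 gives 142136 > 141657; so the answer is 140833.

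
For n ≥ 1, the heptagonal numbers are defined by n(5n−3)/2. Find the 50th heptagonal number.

The 50th heptagonal number is n(5n−3)/2 with n = 50.
50·(5·50 − 3)/2 = 50·247/2 = 6175.

6175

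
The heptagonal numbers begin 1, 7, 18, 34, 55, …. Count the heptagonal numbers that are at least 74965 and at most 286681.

The n-th heptagonal number is n(5n−3)/2.
Smallest index with value ≥ 74965: n = 174 (giving 75429).
Largest index with value ≤ 286681: n = 338 (giving 285103).
Indices 174 through 338: 165 terms.

165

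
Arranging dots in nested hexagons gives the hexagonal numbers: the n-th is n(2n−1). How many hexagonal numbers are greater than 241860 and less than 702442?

244

The n-th hexagonal number is n(2n−1).
Smallest index with value > 241860: n = 349 (giving 243253).
Largest index with value < 702442: n = 592 (giving 700336).
Indices 349 through 592: 244 terms.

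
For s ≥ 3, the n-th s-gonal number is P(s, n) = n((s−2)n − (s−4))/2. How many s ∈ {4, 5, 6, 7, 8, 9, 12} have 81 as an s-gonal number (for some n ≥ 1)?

2

s = 4: P(4, 9) = 81. ✓
s = 5: P(5, 7) = 70 and P(5, 8) = 92; 81 is not s-gonal.
s = 6: P(6, 6) = 66 and P(6, 7) = 91; 81 is not s-gonal.
s = 7: P(7, 6) = 81. ✓
s = 8: P(8, 5) = 65 and P(8, 6) = 96; 81 is not s-gonal.
s = 9: P(9, 5) = 75 and P(9, 6) = 111; 81 is not s-gonal.
s = 12: P(12, 4) = 64 and P(12, 5) = 105; 81 is not s-gonal.
Hits: s ∈ {4, 7} → 2.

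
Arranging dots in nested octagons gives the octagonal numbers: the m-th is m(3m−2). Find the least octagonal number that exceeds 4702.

4720

Solve n(3n−2) > 4702 for integer n.
The largest n with value ≤ 4702 is 39 (since 4485 ≤ 4702 < 4720), so the first above is n = 40, value 4720.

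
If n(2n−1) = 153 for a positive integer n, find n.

9

Set n(2n−1) = 153, giving 2n² − n − 153 = 0.
The discriminant is 1 + 8·153 = 1225, and √1225 = 35.
So n = (1 + 35) / 4 = 36/4 = 9.
Check: 9·(2·9 − 1) = 153. ✓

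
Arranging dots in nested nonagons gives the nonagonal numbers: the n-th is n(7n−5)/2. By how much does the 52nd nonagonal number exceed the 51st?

358

Consecutive nonagonal numbers differ by 7n − 6: here 7·52 − 6 = 358.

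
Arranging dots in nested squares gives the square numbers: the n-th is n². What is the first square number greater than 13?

Solve n² > 13 for integer n.
The largest n with value ≤ 13 is 3 (since 9 ≤ 13 < 16), so the first above is n = 4, value 16.

16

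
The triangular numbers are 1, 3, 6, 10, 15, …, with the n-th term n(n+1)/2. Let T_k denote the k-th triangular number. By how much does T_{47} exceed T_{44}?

138

47·48/2 = 1128 and 44·45/2 = 990.
Difference: 1128 − 990 = 138.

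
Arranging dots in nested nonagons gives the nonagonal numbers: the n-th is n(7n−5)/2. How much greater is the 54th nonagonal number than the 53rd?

Consecutive nonagonal numbers differ by 7n − 6: here 7·54 − 6 = 372.

372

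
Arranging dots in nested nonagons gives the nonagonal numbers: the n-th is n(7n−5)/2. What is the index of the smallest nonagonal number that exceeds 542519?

Solve n(7n−5)/2 > 542519 for integer n.
The largest n with value ≤ 542519 is 394 (since 542341 ≤ 542519 < 545100), so the first above is n = 395, value 545100.

395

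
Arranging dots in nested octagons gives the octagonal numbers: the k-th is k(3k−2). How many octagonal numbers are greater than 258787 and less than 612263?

158

The n-th octagonal number is n(3n−2).
Smallest index with value > 258787: n = 295 (giving 260485).
Largest index with value < 612263: n = 452 (giving 612008).
Indices 295 through 452: 158 terms.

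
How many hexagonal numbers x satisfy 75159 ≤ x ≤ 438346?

274

The n-th hexagonal number is n(2n−1).
Smallest index with value ≥ 75159: n = 195 (giving 75855).
Largest index with value ≤ 438346: n = 468 (giving 437580).
Indices 195 through 468: 274 terms.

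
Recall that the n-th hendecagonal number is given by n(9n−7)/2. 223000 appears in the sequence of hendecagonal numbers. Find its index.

Set n(9n−7)/2 = 223000, giving 9n² − 7n − 446000 = 0.
The discriminant is 49 + 72·223000 = 16056049, and √16056049 = 4007.
So n = (7 + 4007) / 18 = 4014/18 = 223.

223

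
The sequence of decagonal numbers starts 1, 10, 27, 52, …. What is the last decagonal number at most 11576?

11502

Solve n(4n−3) ≤ 11576 for integer n.
n = 54 gives 11502 ≤ 11576, while n = 55 gives 11935 > 11576; so the answer is 11502.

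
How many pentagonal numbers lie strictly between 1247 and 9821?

The n-th pentagonal number is n(3n−1)/2.
Smallest index with value > 1247: n = 30 (giving 1335).
Largest index with value < 9821: n = 81 (giving 9801).
Indices 30 through 81: 52 terms.

52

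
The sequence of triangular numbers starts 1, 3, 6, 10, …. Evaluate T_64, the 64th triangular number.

2080

The 64th triangular number is n(n+1)/2 with n = 64.
64·65/2 = 4160/2 = 2080.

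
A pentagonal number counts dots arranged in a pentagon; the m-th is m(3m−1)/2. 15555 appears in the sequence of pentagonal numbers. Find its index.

102

Set n(3n−1)/2 = 15555, giving 3n² − n − 31110 = 0.
The discriminant is 1 + 24·15555 = 373321, and √373321 = 611.
So n = (1 + 611) / 6 = 612/6 = 102.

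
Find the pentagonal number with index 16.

The 16th pentagonal number is n(3n−1)/2 with n = 16.
16·(3·16 − 1)/2 = 16·47/2 = 376.

376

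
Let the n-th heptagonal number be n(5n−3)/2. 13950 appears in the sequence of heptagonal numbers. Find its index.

75

Set n(5n−3)/2 = 13950, giving 5n² − 3n − 27900 = 0.
So n = (3 + 747) / 10 = 750/10 = 75.
Check: 75·(5·75 − 3)/2 = 13950. ✓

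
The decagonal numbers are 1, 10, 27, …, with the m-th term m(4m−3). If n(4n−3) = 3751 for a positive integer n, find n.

31

Set n(4n−3) = 3751, giving 4n² − 3n − 3751 = 0.
The discriminant is 9 + 16·3751 = 60025, and √60025 = 245.
So n = (3 + 245) / 8 = 248/8 = 31.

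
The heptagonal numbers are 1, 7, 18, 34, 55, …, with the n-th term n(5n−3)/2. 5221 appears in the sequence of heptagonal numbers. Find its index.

46

Set n(5n−3)/2 = 5221, giving 5n² − 3n − 10442 = 0.
The discriminant is 9 + 40·5221 = 208849, and √208849 = 457.
So n = (3 + 457) / 10 = 460/10 = 46.
Check: 46·(5·46 − 3)/2 = 5221. ✓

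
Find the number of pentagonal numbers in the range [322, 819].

9

The n-th pentagonal number is n(3n−1)/2.
Smallest index with value ≥ 322: n = 15 (giving 330).
Largest index with value ≤ 819: n = 23 (giving 782).
Indices 15 through 23: 9 terms.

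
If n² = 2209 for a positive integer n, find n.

We need n² = 2209, so n = √2209 = 47.

47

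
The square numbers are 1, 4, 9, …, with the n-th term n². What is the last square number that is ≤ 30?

Solve n² ≤ 30 for integer n.
n = 5 gives 25 ≤ 30, while n = 6 gives 36 > 30; so the answer is 25.

25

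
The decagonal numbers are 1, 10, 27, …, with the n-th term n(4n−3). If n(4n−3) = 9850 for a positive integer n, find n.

50

Set n(4n−3) = 9850, giving 4n² − 3n − 9850 = 0.
So n = (3 + 397) / 8 = 400/8 = 50.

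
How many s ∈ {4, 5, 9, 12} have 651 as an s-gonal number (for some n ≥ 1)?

s = 4: P(4, 25) = 625 and P(4, 26) = 676; 651 is not s-gonal.
s = 5: P(5, 21) = 651. ✓
s = 9: P(9, 14) = 651. ✓
s = 12: P(12, 11) = 561 and P(12, 12) = 672; 651 is not s-gonal.
Hits: s ∈ {5, 9} → 2.

2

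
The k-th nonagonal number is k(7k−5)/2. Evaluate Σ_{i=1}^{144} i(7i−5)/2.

3493920

Σ i(7i−5)/2 = (7Σi² − 5Σi) / 2 over i = 1..144.
Σi = 10440 and Σi² = 1005720.
(7·1005720 − 5·10440) / 2 = 6987840/2 = 3493920.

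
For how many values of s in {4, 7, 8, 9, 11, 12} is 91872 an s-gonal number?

s = 4: P(4, 303) = 91809 and P(4, 304) = 92416; 91872 is not s-gonal.
s = 7: P(7, 192) = 91872. ✓
s = 8: P(8, 175) = 91525 and P(8, 176) = 92576; 91872 is not s-gonal.
s = 9: P(9, 162) = 91449 and P(9, 163) = 92584; 91872 is not s-gonal.
s = 11: P(11, 143) = 91520 and P(11, 144) = 92808; 91872 is not s-gonal.
s = 12: P(12, 135) = 90585 and P(12, 136) = 91936; 91872 is not s-gonal.
Hits: s ∈ {7} → 1.

1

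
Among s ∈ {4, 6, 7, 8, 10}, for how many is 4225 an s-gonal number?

s = 4: P(4, 65) = 4225. ✓
s = 6: P(6, 46) = 4186 and P(6, 47) = 4371; 4225 is not s-gonal.
s = 7: P(7, 41) = 4141 and P(7, 42) = 4347; 4225 is not s-gonal.
s = 8: P(8, 37) = 4033 and P(8, 38) = 4256; 4225 is not s-gonal.
s = 10: P(10, 32) = 4000 and P(10, 33) = 4257; 4225 is not s-gonal.
Hits: s ∈ {4} → 1.

1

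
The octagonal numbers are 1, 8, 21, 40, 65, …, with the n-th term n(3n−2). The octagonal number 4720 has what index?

Set n(3n−2) = 4720, giving 3n² − 2n − 4720 = 0.
So n = (2 + 238) / 6 = 240/6 = 40.
Check: 40·(3·40 − 2) = 4720. ✓

40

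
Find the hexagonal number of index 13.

325

13·(2·13 − 1) = 13·25 = 325.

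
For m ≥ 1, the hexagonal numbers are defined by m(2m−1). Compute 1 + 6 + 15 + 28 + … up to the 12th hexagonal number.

Σ i(2i−1) = 2Σi² − Σi over i = 1..12.
Σi = 78 and Σi² = 650.
2·650 − 1·78 = 1222.

1222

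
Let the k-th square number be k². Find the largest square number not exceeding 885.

841

Solve n² ≤ 885 for integer n.
n = 29 gives 841 ≤ 885, while n = 30 gives 900 > 885; so the answer is 841.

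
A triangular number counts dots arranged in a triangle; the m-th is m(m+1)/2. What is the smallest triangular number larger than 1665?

Solve n(n+1)/2 > 1665 for integer n.
The largest n with value ≤ 1665 is 57 (since 1653 ≤ 1665 < 1711), so the first above is n = 58, value 1711.

1711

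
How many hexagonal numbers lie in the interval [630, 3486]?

The n-th hexagonal number is n(2n−1).
Smallest index with value ≥ 630: n = 18 (giving 630).
Largest index with value ≤ 3486: n = 42 (giving 3486).
Indices 18 through 42: 25 terms.

25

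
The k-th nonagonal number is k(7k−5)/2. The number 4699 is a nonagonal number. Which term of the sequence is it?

Set n(7n−5)/2 = 4699, giving 7n² − 5n − 9398 = 0.
So n = (5 + 513) / 14 = 518/14 = 37.

37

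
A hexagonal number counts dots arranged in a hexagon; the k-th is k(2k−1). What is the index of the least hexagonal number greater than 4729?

49

Solve n(2n−1) > 4729 for integer n.
The largest n with value ≤ 4729 is 48 (since 4560 ≤ 4729 < 4753), so the first above is n = 49, value 4753.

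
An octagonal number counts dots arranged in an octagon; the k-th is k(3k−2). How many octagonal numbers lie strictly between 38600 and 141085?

104

The n-th octagonal number is n(3n−2).
Smallest index with value > 38600: n = 114 (giving 38760).
Largest index with value < 141085: n = 217 (giving 140833).
Indices 114 through 217: 104 terms.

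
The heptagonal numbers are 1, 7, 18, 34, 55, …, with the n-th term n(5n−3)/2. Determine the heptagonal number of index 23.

The 23rd heptagonal number is n(5n−3)/2 with n = 23.
23·(5·23 − 3)/2 = 23·112/2 = 23·56 = 1288.

1288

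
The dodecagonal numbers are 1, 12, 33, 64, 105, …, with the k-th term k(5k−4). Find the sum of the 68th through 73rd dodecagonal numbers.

147503

Σ i(5i−4) = 5Σi² − 4Σi over i = 68..73.
Σi = 2701 − 2278 = 423 and Σi² = 132349 − 102510 = 29839.
5·29839 − 4·423 = 147503.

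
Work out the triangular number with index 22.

253

The 22nd triangular number is n(n+1)/2 with n = 22.
22·23/2 = 506/2 = 253.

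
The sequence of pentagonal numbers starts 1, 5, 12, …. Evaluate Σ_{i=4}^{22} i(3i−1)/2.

5548

Σ i(3i−1)/2 = (3Σi² − Σi) / 2 over i = 4..22.
Σi = 253 − 6 = 247 and Σi² = 3795 − 14 = 3781.
(3·3781 − 1·247) / 2 = 11096/2 = 5548.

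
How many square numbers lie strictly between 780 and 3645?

The n-th square number is n².
Smallest index with value > 780: n = 28 (giving 784).
Largest index with value < 3645: n = 60 (giving 3600).
Indices 28 through 60: 33 terms.

33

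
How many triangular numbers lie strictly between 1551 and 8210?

The n-th triangular number is n(n+1)/2.
Smallest index with value > 1551: n = 56 (giving 1596).
Largest index with value < 8210: n = 127 (giving 8128).
Indices 56 through 127: 72 terms.

72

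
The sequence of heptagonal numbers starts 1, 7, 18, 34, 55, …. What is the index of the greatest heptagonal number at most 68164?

165

Solve n(5n−3)/2 ≤ 68164 for integer n.
n = 165 gives 67815 ≤ 68164, while n = 166 gives 68641 > 68164; so the answer is index 165.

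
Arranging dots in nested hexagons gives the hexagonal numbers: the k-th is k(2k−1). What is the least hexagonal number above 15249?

Solve n(2n−1) > 15249 for integer n.
The largest n with value ≤ 15249 is 87 (since 15051 ≤ 15249 < 15400), so the first above is n = 88, value 15400.

15400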